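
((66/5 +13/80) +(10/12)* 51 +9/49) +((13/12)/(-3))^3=640109851/11430720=56.00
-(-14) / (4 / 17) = 119 / 2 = 59.50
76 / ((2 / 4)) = 152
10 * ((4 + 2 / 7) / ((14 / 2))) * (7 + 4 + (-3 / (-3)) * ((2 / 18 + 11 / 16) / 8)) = 67.96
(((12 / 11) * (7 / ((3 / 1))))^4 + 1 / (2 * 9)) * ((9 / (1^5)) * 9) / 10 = 99706041 / 292820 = 340.50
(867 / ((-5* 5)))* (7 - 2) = -867 / 5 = -173.40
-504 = -504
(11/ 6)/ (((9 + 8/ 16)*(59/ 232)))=2552/ 3363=0.76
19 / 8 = 2.38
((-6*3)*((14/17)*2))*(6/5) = -3024/85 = -35.58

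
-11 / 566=-0.02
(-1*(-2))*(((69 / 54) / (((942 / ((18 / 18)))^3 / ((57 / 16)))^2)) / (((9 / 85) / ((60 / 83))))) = 3528775 / 11134859407017795293184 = 0.00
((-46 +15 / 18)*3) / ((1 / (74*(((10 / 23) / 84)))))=-50135 / 966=-51.90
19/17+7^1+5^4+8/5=53951/85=634.72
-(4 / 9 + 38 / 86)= -343 / 387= -0.89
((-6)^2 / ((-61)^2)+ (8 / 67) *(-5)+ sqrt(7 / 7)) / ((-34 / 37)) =-3806523 / 8476438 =-0.45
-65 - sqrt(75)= -65 - 5 * sqrt(3)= -73.66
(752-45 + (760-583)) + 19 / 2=1787 / 2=893.50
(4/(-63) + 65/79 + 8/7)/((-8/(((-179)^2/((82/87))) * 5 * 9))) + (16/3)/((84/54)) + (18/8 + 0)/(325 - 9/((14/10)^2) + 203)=-1128025491873057/3101303632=-363726.23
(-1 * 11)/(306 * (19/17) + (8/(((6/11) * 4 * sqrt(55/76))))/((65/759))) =-2091375/63614552 + 180895 * sqrt(1045)/1208676488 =-0.03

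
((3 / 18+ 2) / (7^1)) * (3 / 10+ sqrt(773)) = 13 / 140+ 13 * sqrt(773) / 42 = 8.70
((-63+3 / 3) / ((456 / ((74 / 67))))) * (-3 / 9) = 1147 / 22914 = 0.05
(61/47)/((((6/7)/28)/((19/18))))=56791/1269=44.75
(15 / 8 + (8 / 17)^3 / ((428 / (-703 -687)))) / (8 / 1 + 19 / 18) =58158045 / 342750532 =0.17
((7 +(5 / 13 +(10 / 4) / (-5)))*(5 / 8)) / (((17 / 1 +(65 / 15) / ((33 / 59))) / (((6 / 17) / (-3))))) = -0.02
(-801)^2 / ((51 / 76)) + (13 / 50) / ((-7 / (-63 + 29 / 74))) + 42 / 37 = 420977326493 / 440300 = 956114.75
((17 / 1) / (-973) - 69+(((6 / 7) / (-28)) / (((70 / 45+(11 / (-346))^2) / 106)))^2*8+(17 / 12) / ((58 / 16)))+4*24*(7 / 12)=1808084452376672725084 / 81667801332266242317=22.14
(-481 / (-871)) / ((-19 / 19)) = -37 / 67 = -0.55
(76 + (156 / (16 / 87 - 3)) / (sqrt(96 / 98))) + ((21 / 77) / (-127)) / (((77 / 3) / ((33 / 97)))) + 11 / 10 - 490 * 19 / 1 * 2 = -18598.87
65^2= 4225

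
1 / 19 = 0.05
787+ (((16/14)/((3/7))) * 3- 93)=702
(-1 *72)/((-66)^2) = -2/121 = -0.02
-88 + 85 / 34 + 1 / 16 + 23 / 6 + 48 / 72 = -1295 / 16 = -80.94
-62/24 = -31/12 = -2.58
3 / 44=0.07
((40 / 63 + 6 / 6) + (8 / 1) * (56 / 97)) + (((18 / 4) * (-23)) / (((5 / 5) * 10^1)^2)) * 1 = 6378023 / 1222200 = 5.22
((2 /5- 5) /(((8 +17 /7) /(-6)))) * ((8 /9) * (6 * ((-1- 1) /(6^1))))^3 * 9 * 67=-88367104 /9855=-8966.73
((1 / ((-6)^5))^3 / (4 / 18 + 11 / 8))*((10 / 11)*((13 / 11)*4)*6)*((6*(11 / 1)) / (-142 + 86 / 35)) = 455 / 28018181740032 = 0.00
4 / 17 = 0.24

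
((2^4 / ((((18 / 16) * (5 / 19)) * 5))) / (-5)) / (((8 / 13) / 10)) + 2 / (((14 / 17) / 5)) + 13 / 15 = -34838 / 1575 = -22.12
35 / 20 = 7 / 4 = 1.75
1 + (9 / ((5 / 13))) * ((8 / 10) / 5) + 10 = 1843 / 125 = 14.74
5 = 5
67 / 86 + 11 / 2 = 6.28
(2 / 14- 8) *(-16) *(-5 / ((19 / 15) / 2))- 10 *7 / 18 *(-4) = -1169380 / 1197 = -976.93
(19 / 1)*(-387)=-7353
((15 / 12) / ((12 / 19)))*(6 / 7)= 95 / 56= 1.70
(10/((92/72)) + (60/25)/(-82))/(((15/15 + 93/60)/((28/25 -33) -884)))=-1122319352/400775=-2800.37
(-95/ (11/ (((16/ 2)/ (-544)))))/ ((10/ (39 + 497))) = 6.81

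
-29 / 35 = -0.83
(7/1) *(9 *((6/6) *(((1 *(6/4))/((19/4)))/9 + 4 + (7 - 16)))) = -5943/19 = -312.79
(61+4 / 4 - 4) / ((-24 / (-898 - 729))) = 47183 / 12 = 3931.92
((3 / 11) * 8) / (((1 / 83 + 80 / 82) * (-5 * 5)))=-81672 / 924275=-0.09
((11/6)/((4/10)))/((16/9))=165/64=2.58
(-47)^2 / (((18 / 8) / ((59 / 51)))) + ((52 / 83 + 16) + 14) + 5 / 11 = 488993855 / 419067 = 1166.86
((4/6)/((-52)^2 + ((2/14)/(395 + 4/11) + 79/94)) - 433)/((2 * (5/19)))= -191037889998923/232208579970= -822.70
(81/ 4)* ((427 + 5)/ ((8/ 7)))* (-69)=-1056321/ 2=-528160.50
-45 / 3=-15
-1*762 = -762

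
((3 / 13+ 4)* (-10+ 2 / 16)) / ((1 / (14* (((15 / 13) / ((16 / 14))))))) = -3193575 / 5408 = -590.53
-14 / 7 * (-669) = 1338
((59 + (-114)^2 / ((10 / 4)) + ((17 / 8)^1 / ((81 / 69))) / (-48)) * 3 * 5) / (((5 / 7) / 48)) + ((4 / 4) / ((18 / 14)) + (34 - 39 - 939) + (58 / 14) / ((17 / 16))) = 226986963013 / 42840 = 5298481.86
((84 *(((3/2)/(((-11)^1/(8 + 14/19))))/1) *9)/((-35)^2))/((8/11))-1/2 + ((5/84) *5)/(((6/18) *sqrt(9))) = -48413/39900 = -1.21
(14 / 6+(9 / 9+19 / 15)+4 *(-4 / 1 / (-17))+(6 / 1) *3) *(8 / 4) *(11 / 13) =44022 / 1105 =39.84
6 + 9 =15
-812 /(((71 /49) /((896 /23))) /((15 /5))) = -106950144 /1633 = -65493.05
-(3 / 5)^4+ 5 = 3044 / 625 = 4.87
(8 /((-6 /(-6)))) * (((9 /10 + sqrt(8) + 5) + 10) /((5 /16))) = 256 * sqrt(2) /5 + 10176 /25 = 479.45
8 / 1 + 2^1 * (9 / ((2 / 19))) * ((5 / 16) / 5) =299 / 16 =18.69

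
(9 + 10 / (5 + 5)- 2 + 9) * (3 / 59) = 51 / 59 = 0.86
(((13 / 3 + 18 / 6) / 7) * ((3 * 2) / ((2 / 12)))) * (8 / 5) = 2112 / 35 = 60.34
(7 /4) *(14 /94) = 49 /188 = 0.26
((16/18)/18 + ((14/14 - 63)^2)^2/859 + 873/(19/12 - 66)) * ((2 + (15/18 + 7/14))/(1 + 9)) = 924464472392/161353701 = 5729.43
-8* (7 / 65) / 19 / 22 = -28 / 13585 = -0.00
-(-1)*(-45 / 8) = -45 / 8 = -5.62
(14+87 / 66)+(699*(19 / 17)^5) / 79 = 75878303333 / 2467711466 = 30.75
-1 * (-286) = 286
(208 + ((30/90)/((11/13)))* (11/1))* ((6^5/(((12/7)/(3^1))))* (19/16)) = 6862401/2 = 3431200.50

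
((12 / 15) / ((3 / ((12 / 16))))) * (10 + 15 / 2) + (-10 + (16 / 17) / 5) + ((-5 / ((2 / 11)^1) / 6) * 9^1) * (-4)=26977 / 170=158.69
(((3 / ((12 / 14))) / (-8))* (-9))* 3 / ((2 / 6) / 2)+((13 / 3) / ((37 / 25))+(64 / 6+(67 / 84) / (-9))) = 4720609 / 55944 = 84.38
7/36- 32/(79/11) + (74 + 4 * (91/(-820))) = 40400281/583020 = 69.29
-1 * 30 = -30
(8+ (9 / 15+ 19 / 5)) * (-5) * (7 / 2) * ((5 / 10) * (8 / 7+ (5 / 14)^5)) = -19151211 / 153664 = -124.63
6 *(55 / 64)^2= 9075 / 2048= 4.43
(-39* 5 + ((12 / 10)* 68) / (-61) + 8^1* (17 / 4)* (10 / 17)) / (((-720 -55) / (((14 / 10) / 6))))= 376481 / 7091250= 0.05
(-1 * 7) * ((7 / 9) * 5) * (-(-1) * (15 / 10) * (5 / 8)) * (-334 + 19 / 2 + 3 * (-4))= 824425 / 96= 8587.76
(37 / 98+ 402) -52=34337 / 98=350.38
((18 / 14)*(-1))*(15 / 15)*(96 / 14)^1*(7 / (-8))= 54 / 7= 7.71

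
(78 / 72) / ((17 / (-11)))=-143 / 204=-0.70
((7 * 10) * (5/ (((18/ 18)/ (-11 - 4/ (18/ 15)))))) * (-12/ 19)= 60200/ 19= 3168.42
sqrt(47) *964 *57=54948 *sqrt(47)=376704.51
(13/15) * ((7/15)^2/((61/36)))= 2548/22875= 0.11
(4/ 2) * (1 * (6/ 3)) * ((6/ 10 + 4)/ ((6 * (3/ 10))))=92/ 9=10.22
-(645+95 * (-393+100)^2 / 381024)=-253916135 / 381024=-666.40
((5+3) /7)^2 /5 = 64 /245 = 0.26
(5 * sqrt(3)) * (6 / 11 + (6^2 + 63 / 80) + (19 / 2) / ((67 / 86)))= 2920111 * sqrt(3) / 11792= 428.92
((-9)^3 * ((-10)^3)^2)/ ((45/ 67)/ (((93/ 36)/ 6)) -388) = 378533250000/ 200659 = 1886450.40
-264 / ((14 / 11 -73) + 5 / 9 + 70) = 6534 / 29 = 225.31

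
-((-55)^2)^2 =-9150625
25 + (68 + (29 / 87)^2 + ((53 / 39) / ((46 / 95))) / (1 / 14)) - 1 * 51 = 219056 / 2691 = 81.40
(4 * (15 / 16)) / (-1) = -15 / 4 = -3.75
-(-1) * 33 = 33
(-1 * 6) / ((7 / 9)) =-7.71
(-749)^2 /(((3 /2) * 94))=3978.73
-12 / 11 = -1.09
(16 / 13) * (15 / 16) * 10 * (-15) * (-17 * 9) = 344250 / 13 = 26480.77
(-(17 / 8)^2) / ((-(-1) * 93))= -289 / 5952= -0.05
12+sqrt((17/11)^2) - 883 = -9564/11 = -869.45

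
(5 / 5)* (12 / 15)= 4 / 5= 0.80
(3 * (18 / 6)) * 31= 279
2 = 2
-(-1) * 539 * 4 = 2156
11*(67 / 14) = 737 / 14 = 52.64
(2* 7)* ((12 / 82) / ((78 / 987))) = 13818 / 533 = 25.92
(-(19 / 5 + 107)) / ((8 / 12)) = -831 / 5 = -166.20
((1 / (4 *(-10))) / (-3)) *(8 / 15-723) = -6.02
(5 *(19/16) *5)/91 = 475/1456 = 0.33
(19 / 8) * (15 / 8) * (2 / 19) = 15 / 32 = 0.47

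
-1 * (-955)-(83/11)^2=108666/121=898.07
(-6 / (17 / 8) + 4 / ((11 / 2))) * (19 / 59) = -7448 / 11033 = -0.68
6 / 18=1 / 3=0.33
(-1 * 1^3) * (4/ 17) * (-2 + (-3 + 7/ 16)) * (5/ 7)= 0.77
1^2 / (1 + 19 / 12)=0.39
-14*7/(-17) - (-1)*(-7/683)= 66815/11611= 5.75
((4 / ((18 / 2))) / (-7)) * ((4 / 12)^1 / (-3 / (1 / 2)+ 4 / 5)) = 10 / 2457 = 0.00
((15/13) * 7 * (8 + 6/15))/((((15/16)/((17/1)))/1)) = 79968/65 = 1230.28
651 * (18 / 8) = 5859 / 4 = 1464.75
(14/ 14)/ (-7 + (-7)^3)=-1/ 350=-0.00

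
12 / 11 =1.09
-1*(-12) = 12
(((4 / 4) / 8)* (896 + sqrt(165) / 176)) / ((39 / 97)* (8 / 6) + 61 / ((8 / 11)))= 97* sqrt(165) / 11528528 + 86912 / 65503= 1.33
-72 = -72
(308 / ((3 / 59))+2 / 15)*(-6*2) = -363448 / 5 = -72689.60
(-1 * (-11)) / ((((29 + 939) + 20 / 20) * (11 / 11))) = 0.01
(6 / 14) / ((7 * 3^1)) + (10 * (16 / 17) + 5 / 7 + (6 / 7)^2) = 9064 / 833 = 10.88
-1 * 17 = -17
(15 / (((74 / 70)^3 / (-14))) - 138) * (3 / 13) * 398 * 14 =-267353430624 / 658489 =-406010.47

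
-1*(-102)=102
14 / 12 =7 / 6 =1.17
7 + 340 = 347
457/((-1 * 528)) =-457/528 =-0.87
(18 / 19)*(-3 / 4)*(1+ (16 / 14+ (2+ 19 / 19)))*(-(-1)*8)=-3888 / 133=-29.23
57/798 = 1/14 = 0.07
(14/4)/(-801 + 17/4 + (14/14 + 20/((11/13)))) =-0.00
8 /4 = 2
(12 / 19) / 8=0.08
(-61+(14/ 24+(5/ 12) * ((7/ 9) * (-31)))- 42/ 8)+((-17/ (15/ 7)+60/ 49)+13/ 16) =-8637529/ 105840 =-81.61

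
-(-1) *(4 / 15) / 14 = 0.02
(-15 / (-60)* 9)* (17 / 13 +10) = 1323 / 52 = 25.44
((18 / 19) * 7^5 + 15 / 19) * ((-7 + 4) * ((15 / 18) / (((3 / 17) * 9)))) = -8571995 / 342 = -25064.31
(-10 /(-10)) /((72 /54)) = 3 /4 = 0.75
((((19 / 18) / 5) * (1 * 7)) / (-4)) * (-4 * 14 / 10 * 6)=12.41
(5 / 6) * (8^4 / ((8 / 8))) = 10240 / 3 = 3413.33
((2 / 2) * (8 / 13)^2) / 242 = 32 / 20449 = 0.00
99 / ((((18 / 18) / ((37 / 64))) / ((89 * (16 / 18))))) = 36223 / 8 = 4527.88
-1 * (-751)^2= -564001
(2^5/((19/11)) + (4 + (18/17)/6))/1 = 7333/323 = 22.70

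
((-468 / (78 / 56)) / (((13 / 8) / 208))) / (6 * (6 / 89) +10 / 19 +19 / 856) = -62253907968 / 1379473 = -45128.76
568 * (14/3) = 7952/3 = 2650.67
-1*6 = -6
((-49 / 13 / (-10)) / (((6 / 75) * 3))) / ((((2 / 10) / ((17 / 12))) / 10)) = 104125 / 936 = 111.24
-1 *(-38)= 38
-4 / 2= -2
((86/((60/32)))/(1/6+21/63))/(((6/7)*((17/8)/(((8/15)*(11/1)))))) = 3390464/11475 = 295.47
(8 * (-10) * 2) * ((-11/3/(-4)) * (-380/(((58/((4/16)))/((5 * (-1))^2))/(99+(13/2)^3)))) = 390438125/174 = 2243897.27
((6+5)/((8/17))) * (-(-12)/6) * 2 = 187/2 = 93.50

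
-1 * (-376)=376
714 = 714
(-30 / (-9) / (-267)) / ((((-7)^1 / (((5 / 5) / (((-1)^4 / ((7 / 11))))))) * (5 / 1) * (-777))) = -0.00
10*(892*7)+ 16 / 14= 437088 / 7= 62441.14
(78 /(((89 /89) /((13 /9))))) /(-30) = -169 /45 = -3.76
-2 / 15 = -0.13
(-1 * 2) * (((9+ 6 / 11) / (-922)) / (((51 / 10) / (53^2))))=983150 / 86207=11.40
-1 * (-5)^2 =-25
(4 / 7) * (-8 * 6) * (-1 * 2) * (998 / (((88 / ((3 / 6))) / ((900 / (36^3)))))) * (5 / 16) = 62375 / 33264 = 1.88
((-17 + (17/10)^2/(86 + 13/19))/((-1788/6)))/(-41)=-2794409/2012304600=-0.00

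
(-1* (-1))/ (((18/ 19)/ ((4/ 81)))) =38/ 729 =0.05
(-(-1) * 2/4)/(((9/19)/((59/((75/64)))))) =35872/675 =53.14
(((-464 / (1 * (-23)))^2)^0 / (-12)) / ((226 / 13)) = -13 / 2712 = -0.00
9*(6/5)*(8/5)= 432/25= 17.28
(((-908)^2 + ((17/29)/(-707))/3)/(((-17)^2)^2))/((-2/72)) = -608543473908/1712431063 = -355.37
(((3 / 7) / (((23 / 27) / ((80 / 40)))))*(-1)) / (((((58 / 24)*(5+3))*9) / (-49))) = 189 / 667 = 0.28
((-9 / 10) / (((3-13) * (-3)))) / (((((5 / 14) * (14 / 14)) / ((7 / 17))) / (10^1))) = -147 / 425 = -0.35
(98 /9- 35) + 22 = -19 /9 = -2.11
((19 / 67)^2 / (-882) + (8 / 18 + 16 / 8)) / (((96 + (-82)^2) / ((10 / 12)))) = 9677923 / 32402894832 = 0.00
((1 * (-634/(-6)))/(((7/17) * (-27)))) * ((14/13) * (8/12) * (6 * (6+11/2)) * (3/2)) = -247894/351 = -706.25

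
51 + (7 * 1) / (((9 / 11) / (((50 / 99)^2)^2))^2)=315303051771218011 / 6177051260219961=51.04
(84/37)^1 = 84/37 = 2.27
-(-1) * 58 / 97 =58 / 97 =0.60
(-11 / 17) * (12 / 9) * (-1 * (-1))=-44 / 51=-0.86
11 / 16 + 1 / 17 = 0.75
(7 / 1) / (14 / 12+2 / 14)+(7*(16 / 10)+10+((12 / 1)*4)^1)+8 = 908 / 11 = 82.55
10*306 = 3060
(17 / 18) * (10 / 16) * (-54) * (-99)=25245 / 8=3155.62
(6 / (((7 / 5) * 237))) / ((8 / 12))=15 / 553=0.03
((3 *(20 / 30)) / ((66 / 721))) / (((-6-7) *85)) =-721 / 36465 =-0.02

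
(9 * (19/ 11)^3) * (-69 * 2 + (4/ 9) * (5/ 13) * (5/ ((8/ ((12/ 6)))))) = -110573939/ 17303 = -6390.45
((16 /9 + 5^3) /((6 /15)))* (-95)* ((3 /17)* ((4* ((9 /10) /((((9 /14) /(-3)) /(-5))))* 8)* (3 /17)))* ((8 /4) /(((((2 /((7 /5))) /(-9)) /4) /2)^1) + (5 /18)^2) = 495233775260 /7803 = 63467099.23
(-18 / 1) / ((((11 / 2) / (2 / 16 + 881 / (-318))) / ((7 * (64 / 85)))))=452256 / 9911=45.63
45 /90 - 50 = -99 /2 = -49.50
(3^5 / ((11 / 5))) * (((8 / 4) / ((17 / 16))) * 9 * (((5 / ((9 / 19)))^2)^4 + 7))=1061472738274827520 / 3680721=288387176934.85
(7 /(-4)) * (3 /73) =-21 /292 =-0.07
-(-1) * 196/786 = 98/393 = 0.25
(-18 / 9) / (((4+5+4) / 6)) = -12 / 13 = -0.92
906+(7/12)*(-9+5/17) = 900.92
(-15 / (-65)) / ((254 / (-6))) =-0.01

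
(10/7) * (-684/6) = -162.86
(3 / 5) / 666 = 1 / 1110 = 0.00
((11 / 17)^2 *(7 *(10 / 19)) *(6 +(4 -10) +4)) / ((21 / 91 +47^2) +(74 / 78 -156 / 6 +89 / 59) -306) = 38978940 / 11874732271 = 0.00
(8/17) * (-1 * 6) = -48/17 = -2.82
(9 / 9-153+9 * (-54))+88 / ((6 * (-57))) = -109142 / 171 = -638.26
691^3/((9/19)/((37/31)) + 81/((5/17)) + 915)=1159736889065/4185651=277074.44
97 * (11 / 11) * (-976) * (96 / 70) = -4544256 / 35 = -129835.89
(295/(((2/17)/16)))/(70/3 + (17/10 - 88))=-1203600/1889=-637.16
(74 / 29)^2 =5476 / 841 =6.51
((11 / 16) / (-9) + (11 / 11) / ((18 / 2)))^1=5 / 144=0.03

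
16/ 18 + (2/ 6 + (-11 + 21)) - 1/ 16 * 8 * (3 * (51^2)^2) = -182660225/ 18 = -10147790.28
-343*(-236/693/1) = 11564/99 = 116.81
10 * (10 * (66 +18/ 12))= 6750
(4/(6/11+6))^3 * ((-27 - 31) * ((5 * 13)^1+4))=-887777/972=-913.35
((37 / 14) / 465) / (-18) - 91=-91.00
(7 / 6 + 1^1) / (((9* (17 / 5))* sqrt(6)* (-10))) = -13* sqrt(6) / 11016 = -0.00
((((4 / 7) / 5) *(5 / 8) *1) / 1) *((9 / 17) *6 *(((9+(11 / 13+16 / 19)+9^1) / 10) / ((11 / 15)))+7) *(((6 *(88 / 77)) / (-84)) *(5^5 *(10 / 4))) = -11206656250 / 15842827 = -707.36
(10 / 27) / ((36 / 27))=0.28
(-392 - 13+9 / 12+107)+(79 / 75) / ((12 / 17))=-133091 / 450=-295.76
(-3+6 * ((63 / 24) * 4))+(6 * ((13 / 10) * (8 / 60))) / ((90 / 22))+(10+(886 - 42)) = 1028536 / 1125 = 914.25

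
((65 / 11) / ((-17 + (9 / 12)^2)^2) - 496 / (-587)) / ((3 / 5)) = 645256240 / 446624233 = 1.44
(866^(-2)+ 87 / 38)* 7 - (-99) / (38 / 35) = 1527660505 / 14249164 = 107.21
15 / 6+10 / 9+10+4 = 317 / 18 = 17.61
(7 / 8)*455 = 398.12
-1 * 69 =-69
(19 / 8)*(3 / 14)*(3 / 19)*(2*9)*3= 243 / 56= 4.34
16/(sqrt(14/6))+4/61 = 4/61+16 * sqrt(21)/7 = 10.54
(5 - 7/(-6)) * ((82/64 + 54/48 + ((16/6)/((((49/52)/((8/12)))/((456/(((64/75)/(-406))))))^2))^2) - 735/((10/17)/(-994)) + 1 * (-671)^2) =11221063183253053297091007745/460992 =24341123453884347878251.70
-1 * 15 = -15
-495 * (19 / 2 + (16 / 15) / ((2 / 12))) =-15741 / 2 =-7870.50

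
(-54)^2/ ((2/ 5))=7290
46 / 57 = 0.81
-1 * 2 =-2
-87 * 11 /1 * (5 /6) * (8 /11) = -580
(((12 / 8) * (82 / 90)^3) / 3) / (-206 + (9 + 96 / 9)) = -68921 / 33959250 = -0.00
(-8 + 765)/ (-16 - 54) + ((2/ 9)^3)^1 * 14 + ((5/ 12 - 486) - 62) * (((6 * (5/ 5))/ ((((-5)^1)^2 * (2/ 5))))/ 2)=-174.94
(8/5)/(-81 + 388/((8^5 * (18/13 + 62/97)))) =-167247872/8466311935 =-0.02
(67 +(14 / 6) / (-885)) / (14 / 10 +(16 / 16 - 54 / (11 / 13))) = -978329 / 896859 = -1.09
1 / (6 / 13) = 13 / 6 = 2.17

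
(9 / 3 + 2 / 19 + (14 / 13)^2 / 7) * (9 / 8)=94527 / 25688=3.68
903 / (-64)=-903 / 64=-14.11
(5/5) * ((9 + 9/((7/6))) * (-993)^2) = 115367733/7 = 16481104.71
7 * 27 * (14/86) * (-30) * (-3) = 119070/43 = 2769.07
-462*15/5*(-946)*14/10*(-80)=-146849472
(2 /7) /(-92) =-1 /322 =-0.00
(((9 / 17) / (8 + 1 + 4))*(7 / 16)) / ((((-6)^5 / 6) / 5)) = -35 / 509184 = -0.00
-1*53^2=-2809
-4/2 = -2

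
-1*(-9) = 9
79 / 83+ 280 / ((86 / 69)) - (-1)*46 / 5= 4190059 / 17845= 234.80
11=11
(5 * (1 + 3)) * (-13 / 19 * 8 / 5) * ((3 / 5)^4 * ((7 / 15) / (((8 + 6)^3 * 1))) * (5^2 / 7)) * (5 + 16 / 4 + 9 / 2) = -18954 / 814625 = -0.02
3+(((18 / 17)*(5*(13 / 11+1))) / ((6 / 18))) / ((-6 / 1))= -2.78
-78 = -78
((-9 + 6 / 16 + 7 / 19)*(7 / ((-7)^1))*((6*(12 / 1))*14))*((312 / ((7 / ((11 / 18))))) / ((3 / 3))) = 4307160 / 19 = 226692.63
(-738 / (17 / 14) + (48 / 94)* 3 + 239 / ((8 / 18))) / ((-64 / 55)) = 12037905 / 204544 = 58.85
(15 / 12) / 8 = 5 / 32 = 0.16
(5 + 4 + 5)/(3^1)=14/3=4.67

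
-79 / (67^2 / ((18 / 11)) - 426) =-1422 / 41711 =-0.03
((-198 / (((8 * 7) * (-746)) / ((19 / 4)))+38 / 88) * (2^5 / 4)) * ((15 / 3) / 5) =417563 / 114884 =3.63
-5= -5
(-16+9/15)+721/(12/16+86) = -12299/1735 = -7.09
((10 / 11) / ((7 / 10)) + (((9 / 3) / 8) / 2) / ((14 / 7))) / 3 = 3431 / 7392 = 0.46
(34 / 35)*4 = 136 / 35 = 3.89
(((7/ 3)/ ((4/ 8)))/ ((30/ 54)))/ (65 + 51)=21/ 290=0.07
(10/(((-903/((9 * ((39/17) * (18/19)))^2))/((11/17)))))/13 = -112586760/533851493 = -0.21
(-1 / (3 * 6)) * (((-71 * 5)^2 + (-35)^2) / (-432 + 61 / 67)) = 4262875 / 259947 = 16.40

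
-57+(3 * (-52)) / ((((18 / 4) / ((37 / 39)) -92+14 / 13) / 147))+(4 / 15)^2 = 260113417 / 1243575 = 209.17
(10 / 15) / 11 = 2 / 33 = 0.06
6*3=18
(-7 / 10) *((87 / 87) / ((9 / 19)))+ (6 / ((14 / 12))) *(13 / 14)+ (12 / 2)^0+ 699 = 3101543 / 4410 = 703.30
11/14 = 0.79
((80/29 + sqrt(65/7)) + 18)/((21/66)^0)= sqrt(455)/7 + 602/29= 23.81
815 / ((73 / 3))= 2445 / 73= 33.49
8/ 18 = 4/ 9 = 0.44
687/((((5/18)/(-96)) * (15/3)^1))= -1187136/25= -47485.44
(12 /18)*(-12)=-8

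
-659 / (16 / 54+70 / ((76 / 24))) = -338067 / 11492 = -29.42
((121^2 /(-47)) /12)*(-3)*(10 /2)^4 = 9150625 /188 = 48673.54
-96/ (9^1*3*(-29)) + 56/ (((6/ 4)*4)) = 2468/ 261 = 9.46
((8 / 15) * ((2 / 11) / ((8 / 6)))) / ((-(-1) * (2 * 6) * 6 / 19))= 19 / 990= 0.02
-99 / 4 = -24.75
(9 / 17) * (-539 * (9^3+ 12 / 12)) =-208307.65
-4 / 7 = -0.57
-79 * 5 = -395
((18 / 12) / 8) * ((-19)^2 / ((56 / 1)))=1.21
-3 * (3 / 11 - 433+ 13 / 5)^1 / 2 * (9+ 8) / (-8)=-1371.03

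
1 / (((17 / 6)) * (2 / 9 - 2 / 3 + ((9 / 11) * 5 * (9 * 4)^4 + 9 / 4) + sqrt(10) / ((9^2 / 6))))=11637081426168 / 226553976803069511389 - 627264 * sqrt(10) / 1132769884015347556945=0.00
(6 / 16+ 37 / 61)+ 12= 6335 / 488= 12.98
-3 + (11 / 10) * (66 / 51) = -134 / 85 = -1.58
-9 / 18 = -1 / 2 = -0.50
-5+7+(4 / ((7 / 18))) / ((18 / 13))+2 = 11.43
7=7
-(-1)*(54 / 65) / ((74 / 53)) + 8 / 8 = 3836 / 2405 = 1.60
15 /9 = 5 /3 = 1.67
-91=-91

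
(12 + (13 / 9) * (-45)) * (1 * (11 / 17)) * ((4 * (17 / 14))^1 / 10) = -583 / 35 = -16.66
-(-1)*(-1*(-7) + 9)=16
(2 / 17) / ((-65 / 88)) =-176 / 1105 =-0.16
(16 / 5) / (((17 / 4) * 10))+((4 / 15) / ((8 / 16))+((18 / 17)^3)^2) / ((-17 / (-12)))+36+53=927841627873 / 10258466825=90.45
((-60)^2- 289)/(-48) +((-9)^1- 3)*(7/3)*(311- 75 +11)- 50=-337679/48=-7034.98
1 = 1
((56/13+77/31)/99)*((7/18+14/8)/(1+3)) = 19159/522288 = 0.04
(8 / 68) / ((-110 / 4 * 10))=-2 / 4675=-0.00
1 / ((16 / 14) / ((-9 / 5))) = -63 / 40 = -1.58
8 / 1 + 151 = 159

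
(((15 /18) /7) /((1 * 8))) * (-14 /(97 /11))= -55 /2328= -0.02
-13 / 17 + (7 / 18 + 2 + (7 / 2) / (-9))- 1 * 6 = -81 / 17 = -4.76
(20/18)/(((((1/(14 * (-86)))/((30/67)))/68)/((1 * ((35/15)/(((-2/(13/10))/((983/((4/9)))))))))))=9154620020/67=136636119.70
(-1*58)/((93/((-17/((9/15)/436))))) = 2149480/279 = 7704.23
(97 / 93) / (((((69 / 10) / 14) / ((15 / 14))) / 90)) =145500 / 713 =204.07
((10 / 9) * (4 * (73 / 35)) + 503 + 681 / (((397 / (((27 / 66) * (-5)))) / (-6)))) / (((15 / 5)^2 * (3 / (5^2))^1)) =3668202400 / 7428267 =493.82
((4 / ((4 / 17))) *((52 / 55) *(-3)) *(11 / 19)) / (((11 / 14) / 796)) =-29553888 / 1045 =-28281.23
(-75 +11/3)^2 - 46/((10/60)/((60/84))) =308152/63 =4891.30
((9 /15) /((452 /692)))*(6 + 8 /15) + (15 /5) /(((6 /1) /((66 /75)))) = 18197 /2825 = 6.44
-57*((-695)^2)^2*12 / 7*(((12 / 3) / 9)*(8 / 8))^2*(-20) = 5674175823200000 / 63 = 90066282907936.51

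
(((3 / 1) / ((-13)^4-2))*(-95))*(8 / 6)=-380 / 28559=-0.01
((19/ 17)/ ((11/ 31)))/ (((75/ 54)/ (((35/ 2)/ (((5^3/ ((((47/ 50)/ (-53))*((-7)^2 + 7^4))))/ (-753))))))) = 64349438013/ 6194375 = 10388.37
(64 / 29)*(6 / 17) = 384 / 493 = 0.78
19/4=4.75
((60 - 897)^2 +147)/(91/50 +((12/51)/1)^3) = 172130885400/450283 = 382272.67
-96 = -96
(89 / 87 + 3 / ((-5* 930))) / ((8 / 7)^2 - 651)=-6755287 / 4292949750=-0.00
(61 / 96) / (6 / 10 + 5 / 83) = 25315 / 26304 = 0.96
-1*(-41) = 41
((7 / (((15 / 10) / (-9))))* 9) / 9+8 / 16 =-83 / 2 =-41.50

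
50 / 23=2.17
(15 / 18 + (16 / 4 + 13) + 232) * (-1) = -1499 / 6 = -249.83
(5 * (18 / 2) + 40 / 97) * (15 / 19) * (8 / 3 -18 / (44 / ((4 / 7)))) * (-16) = -198048800 / 141911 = -1395.58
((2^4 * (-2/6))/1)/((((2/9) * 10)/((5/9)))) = -4/3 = -1.33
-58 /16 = -29 /8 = -3.62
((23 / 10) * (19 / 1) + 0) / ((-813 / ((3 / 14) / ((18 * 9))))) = -437 / 6146280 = -0.00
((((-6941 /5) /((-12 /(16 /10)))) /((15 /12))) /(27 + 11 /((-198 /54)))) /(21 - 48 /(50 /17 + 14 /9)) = 298463 /499500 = 0.60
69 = 69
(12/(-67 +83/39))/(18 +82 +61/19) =-4446/2480665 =-0.00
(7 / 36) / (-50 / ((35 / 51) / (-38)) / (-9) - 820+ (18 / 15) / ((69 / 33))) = -5635 / 32661768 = -0.00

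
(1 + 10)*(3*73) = 2409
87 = 87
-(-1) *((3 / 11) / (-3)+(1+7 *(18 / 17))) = 1556 / 187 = 8.32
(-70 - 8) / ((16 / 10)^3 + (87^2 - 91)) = -1625 / 155877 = -0.01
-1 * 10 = -10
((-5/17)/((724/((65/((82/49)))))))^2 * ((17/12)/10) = 50721125/1438020244992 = 0.00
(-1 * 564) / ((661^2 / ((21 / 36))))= -329 / 436921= -0.00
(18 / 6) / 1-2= 1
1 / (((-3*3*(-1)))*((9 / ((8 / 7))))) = 8 / 567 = 0.01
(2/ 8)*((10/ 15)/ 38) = 1/ 228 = 0.00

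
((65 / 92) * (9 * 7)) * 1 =44.51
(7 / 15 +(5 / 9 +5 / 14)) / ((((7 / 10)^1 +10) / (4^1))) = 3476 / 6741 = 0.52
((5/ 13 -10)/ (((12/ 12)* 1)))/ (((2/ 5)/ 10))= -3125/ 13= -240.38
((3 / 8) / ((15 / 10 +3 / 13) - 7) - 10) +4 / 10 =-26499 / 2740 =-9.67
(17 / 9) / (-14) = -17 / 126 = -0.13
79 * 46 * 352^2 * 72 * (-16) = -518707740672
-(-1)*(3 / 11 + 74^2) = 60239 / 11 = 5476.27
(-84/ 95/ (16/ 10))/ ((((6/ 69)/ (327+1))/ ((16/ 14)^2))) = -362112/ 133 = -2722.65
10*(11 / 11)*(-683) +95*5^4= 52545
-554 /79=-7.01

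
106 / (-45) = -106 / 45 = -2.36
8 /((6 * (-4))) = -1 /3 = -0.33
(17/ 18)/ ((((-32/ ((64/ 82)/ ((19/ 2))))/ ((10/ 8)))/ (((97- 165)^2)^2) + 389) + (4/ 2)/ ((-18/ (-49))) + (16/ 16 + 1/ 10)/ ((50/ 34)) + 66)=11358856000/ 5546772422677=0.00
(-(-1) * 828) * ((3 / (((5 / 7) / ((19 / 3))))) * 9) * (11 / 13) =10902276 / 65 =167727.32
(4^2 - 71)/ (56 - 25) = -55/ 31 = -1.77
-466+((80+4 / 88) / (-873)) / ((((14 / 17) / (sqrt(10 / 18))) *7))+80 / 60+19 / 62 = -86371 / 186 - 9979 *sqrt(5) / 1882188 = -464.37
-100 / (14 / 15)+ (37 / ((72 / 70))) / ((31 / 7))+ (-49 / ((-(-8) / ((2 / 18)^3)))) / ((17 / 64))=-1065511721 / 10757124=-99.05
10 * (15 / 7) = 150 / 7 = 21.43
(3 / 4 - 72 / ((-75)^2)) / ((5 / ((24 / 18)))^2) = 0.05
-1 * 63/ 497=-9/ 71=-0.13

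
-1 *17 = -17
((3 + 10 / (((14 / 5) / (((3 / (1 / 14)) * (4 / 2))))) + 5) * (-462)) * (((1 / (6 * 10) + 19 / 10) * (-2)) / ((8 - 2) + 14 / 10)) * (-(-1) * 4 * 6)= 65456160 / 37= 1769085.41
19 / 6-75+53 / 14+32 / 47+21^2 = 368776 / 987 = 373.63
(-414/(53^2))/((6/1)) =-69/2809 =-0.02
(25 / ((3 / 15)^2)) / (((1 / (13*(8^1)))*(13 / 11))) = 55000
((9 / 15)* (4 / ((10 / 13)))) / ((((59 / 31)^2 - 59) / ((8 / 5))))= -299832 / 3326125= -0.09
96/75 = 32/25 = 1.28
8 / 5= 1.60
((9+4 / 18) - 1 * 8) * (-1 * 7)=-77 / 9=-8.56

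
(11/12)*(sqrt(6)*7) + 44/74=16.31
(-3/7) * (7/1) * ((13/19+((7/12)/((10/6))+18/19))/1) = -2259/380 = -5.94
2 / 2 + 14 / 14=2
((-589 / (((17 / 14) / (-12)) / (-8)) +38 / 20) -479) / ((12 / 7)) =-55980869 / 2040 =-27441.60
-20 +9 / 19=-371 / 19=-19.53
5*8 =40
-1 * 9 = -9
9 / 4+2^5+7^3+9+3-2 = 1549 / 4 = 387.25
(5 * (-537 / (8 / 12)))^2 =64883025 / 4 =16220756.25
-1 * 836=-836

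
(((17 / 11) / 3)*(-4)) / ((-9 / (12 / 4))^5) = 68 / 8019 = 0.01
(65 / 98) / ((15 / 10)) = 65 / 147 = 0.44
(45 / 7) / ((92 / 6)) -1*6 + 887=283817 / 322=881.42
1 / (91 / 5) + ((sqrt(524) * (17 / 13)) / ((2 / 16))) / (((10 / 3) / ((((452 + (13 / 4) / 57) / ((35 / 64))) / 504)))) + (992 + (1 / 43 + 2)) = 28034768 * sqrt(131) / 2723175 + 3889828 / 3913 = 1111.91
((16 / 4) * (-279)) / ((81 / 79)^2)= -773884 / 729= -1061.57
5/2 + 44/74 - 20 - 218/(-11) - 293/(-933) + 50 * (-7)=-263361055/759462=-346.77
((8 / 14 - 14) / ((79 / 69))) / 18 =-1081 / 1659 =-0.65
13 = 13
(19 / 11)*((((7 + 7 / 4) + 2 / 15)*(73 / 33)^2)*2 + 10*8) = 103625183 / 359370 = 288.35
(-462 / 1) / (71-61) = -231 / 5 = -46.20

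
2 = 2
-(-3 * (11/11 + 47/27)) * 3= 74/3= 24.67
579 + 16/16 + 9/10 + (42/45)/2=17441/30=581.37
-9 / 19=-0.47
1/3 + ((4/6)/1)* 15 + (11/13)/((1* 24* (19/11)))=20459/1976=10.35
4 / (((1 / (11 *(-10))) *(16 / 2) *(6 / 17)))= -935 / 6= -155.83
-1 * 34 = -34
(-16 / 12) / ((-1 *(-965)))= -0.00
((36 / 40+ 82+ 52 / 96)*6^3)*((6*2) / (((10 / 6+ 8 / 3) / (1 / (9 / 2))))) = 720936 / 65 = 11091.32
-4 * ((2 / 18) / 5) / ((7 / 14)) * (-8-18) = 208 / 45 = 4.62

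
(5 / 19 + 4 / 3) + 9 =604 / 57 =10.60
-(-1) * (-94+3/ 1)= -91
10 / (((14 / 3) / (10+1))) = 165 / 7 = 23.57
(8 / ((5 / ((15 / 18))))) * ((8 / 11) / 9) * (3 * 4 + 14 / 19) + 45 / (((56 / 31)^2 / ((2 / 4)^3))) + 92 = 1223899885 / 12870144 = 95.10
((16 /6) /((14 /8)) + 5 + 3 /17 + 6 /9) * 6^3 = 189360 /119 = 1591.26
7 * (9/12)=21/4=5.25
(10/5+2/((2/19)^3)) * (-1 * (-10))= 34335/2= 17167.50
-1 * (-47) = 47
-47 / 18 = -2.61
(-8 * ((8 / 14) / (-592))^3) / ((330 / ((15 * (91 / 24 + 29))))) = 0.00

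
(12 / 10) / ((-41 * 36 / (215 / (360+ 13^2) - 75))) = 3946 / 65067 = 0.06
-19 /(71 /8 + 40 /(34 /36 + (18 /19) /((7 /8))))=-737656 /1110643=-0.66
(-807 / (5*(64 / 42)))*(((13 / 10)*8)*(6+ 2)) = -220311 / 25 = -8812.44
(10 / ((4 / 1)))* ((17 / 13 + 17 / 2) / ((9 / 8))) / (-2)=-425 / 39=-10.90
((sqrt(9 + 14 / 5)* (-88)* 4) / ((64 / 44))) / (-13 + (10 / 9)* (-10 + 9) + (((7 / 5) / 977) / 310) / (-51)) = 58.91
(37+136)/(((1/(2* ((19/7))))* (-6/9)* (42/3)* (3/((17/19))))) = -2941/98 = -30.01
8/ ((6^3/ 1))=1/ 27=0.04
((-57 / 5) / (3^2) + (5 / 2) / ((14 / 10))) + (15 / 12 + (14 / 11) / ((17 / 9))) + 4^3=5218421 / 78540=66.44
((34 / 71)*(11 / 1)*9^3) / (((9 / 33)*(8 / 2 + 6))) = 499851 / 355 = 1408.03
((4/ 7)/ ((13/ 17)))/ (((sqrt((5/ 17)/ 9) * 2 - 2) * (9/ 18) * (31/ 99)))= -257499/ 104377 - 5049 * sqrt(85)/ 104377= -2.91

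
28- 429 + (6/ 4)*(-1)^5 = -805/ 2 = -402.50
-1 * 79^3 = -493039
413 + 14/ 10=2072/ 5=414.40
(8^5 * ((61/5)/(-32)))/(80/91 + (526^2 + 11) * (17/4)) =-372736/35084845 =-0.01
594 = 594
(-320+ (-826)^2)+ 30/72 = 8183477/12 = 681956.42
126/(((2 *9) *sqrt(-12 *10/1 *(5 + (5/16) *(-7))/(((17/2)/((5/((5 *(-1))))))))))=7 *sqrt(51)/45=1.11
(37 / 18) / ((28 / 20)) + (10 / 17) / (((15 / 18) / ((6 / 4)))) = 5413 / 2142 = 2.53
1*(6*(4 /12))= 2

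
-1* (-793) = 793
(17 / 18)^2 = 289 / 324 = 0.89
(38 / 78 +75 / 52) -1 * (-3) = 769 / 156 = 4.93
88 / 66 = 4 / 3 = 1.33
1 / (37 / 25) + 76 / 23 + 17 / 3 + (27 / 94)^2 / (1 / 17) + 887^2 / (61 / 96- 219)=-1698599956237261 / 472889810604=-3591.96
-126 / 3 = -42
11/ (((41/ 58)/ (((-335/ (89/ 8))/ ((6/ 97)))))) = -82927240/ 10947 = -7575.34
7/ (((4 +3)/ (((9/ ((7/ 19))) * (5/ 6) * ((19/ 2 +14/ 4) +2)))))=305.36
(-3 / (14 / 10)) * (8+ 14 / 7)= -150 / 7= -21.43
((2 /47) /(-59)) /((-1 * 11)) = 2 /30503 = 0.00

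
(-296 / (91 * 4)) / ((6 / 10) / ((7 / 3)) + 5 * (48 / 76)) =-0.24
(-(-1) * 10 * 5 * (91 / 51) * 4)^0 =1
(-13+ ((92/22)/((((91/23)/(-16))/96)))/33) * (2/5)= -1369678/55055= -24.88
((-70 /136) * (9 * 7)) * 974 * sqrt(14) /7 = -153405 * sqrt(14) /34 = -16882.03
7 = 7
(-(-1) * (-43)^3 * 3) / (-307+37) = 883.41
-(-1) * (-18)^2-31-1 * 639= -346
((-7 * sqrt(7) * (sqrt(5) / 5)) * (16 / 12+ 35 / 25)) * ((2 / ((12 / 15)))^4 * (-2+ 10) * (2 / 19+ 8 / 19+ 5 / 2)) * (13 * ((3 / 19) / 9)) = -10726625 * sqrt(35) / 12996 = -4883.01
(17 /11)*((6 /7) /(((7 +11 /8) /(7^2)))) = 5712 /737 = 7.75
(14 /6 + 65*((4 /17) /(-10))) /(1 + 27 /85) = 205 /336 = 0.61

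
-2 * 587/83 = -1174/83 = -14.14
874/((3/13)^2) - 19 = 147535/9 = 16392.78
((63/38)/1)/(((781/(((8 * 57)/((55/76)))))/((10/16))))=7182/8591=0.84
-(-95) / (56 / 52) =1235 / 14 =88.21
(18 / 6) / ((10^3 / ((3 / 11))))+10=110009 / 11000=10.00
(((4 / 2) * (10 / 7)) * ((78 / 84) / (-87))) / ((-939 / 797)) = 103610 / 4002957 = 0.03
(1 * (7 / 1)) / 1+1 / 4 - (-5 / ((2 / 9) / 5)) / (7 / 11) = 5153 / 28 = 184.04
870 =870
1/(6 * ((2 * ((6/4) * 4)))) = 1/72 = 0.01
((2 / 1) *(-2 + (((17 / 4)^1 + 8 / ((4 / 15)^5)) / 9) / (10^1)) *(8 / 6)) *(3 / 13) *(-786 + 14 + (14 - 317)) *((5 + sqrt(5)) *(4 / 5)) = -12186845 / 72 - 2437369 *sqrt(5) / 72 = -244957.89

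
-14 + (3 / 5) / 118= -8257 / 590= -13.99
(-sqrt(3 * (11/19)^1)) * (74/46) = -37 * sqrt(627)/437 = -2.12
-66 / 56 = -33 / 28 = -1.18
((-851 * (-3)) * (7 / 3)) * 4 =23828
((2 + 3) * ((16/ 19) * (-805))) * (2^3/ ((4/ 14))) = -1803200/ 19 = -94905.26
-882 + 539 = -343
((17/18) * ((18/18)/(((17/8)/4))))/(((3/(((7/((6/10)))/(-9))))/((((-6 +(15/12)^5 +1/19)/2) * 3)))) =657265/196992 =3.34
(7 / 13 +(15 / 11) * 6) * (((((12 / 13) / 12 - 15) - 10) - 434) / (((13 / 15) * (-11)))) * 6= 669564180 / 265837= 2518.70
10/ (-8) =-5/ 4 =-1.25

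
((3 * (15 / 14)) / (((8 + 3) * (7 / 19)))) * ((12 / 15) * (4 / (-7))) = -1368 / 3773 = -0.36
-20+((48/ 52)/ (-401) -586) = -3159090/ 5213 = -606.00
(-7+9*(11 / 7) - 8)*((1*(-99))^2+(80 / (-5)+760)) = -63270 / 7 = -9038.57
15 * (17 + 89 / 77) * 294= 880740 / 11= 80067.27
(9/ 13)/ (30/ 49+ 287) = 441/ 183209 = 0.00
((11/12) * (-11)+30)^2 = 57121/144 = 396.67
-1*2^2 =-4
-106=-106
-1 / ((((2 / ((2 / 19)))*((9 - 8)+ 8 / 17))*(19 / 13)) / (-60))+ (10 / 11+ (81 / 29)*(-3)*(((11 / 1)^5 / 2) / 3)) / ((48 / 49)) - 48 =-12694063474657 / 55276320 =-229647.41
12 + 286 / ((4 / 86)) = 6161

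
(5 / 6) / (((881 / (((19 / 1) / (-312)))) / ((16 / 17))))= -95 / 1752309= -0.00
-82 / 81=-1.01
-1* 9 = -9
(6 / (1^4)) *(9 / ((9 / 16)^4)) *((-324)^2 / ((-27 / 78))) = -163577856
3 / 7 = 0.43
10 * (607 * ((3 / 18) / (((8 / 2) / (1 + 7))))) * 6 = 12140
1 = 1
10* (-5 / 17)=-50 / 17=-2.94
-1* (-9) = 9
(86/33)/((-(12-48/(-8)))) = -43/297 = -0.14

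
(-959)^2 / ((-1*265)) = -919681 / 265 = -3470.49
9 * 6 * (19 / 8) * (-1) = -513 / 4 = -128.25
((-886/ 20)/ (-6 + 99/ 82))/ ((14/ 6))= 18163/ 4585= 3.96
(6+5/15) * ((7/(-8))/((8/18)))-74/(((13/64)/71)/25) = -269009987/416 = -646658.62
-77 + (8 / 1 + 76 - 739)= -732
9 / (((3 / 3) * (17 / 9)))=81 / 17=4.76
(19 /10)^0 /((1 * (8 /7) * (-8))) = -7 /64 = -0.11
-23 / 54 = -0.43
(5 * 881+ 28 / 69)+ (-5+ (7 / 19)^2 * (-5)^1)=4399.73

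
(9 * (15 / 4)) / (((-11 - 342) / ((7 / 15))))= -63 / 1412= -0.04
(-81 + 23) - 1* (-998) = 940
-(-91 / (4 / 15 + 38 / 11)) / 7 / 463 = 2145 / 284282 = 0.01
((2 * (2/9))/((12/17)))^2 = 0.40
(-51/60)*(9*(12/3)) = -153/5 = -30.60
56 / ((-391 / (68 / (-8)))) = 28 / 23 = 1.22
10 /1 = 10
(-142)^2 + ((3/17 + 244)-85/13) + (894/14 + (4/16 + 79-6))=127093755/6188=20538.75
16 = 16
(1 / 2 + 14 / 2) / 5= 3 / 2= 1.50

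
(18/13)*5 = 90/13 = 6.92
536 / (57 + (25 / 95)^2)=96748 / 10301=9.39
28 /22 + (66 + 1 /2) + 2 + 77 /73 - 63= 12571 /1606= 7.83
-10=-10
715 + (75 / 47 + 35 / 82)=2763405 / 3854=717.02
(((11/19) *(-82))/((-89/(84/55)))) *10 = 13776/1691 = 8.15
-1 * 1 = -1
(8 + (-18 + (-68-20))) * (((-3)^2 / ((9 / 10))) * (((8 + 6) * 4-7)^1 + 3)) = -50960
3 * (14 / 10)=21 / 5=4.20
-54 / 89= -0.61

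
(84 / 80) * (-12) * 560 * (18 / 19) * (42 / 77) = -762048 / 209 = -3646.16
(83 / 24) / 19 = 83 / 456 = 0.18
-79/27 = -2.93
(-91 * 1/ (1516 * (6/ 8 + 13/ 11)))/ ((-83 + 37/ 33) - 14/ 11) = 4719/ 12628280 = 0.00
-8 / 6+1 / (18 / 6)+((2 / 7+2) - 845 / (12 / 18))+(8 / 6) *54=-16719 / 14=-1194.21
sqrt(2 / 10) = sqrt(5) / 5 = 0.45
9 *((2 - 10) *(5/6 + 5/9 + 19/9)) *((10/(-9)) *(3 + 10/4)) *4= 6160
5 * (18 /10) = 9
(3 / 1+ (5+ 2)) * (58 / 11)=580 / 11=52.73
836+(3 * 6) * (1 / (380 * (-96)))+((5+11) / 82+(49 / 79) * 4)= 16516140043 / 19693120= 838.68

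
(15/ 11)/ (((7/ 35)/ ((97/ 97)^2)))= 75/ 11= 6.82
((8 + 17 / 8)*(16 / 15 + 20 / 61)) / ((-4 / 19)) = -163647 / 2440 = -67.07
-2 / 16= -1 / 8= -0.12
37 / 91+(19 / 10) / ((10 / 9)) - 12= -89939 / 9100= -9.88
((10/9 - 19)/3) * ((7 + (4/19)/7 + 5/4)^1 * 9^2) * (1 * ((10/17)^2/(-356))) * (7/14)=7598625/3909592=1.94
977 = 977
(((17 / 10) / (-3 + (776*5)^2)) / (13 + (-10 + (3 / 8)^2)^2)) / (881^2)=34816 / 26372748876735015265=0.00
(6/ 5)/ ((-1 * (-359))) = 6/ 1795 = 0.00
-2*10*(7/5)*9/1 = -252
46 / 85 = 0.54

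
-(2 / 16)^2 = -1 / 64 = -0.02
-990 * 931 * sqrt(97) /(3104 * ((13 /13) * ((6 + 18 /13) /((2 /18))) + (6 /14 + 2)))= -41936895 * sqrt(97) /9729488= -42.45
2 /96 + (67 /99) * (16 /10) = 8741 /7920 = 1.10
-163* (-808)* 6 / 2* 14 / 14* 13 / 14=2568228 / 7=366889.71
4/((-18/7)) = -14/9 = -1.56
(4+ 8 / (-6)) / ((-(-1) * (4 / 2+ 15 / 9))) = 8 / 11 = 0.73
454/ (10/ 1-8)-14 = 213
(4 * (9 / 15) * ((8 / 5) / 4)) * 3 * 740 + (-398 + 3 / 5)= 8669 / 5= 1733.80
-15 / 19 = -0.79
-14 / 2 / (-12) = 7 / 12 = 0.58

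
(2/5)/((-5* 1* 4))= -1/50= -0.02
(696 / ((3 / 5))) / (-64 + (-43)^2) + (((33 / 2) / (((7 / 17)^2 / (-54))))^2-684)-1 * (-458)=3381564890701 / 122451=27615657.62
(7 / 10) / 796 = 7 / 7960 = 0.00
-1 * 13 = -13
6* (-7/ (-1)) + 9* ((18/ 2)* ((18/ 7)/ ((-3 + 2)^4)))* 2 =3210/ 7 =458.57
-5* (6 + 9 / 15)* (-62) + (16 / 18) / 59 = 1086434 / 531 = 2046.02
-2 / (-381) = 2 / 381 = 0.01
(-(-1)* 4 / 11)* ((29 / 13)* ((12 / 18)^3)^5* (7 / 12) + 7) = 15675658348 / 6155681103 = 2.55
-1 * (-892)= 892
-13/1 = -13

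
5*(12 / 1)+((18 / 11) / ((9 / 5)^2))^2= 590560 / 9801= 60.26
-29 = -29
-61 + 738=677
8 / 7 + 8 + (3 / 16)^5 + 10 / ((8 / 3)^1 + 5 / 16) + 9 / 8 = 14300853803 / 1049624576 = 13.62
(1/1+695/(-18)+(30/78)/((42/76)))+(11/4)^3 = -844855/52416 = -16.12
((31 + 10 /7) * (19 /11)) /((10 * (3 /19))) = 81947 /2310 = 35.47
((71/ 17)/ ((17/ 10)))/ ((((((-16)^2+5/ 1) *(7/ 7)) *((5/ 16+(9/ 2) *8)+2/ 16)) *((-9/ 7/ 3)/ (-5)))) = 397600/ 131925321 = 0.00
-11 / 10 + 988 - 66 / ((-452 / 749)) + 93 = 671936 / 565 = 1189.27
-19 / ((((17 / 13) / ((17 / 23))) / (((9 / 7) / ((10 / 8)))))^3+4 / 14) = -3.53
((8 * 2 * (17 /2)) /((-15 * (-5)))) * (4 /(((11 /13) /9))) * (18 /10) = 190944 /1375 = 138.87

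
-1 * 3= -3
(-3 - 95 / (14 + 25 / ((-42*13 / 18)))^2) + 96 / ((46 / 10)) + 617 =20973755817 / 33064823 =634.32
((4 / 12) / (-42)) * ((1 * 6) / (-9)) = 1 / 189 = 0.01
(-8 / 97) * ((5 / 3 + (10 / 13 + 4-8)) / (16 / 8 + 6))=61 / 3783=0.02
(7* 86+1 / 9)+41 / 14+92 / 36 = 25519 / 42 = 607.60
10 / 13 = 0.77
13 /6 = 2.17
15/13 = 1.15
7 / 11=0.64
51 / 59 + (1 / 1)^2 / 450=23009 / 26550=0.87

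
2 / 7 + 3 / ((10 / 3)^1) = 83 / 70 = 1.19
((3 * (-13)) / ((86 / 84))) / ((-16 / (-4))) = -9.52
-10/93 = -0.11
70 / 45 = 14 / 9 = 1.56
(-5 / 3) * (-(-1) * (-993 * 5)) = 8275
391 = 391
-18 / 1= -18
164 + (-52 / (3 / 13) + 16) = -136 / 3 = -45.33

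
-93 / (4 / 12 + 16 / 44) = -3069 / 23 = -133.43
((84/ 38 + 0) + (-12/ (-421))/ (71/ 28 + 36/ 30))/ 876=1546601/ 610787642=0.00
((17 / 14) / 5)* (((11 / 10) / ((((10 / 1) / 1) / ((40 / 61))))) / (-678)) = -187 / 7237650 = -0.00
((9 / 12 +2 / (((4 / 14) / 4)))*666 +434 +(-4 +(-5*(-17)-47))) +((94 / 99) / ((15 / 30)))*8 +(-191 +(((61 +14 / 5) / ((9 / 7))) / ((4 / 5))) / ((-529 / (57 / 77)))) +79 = 4088835475 / 209484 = 19518.61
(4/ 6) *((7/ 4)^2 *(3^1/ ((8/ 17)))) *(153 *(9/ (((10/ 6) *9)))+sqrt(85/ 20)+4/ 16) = 833 *sqrt(17)/ 128+1533553/ 1280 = 1224.92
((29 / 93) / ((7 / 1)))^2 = 841 / 423801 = 0.00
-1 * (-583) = 583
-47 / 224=-0.21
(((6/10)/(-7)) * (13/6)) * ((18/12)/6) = -13/280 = -0.05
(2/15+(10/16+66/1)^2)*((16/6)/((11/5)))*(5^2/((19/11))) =106536575/1368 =77877.61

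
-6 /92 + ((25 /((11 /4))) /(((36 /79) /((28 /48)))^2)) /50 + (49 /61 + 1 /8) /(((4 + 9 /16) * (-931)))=22755153276521 /97872435416448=0.23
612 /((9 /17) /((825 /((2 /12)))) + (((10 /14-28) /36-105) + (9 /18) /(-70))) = -360498600 /62300857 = -5.79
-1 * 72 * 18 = -1296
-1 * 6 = -6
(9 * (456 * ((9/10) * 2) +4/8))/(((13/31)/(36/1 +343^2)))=2074358357.65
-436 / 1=-436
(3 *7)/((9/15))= 35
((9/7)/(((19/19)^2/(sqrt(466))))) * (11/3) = 33 * sqrt(466)/7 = 101.77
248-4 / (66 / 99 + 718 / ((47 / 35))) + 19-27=4528899 / 18871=239.99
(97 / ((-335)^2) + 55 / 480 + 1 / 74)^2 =2642671321072561 / 158900455578240000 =0.02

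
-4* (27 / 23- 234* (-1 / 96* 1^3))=-1329 / 92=-14.45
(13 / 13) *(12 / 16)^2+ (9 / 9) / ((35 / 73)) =1483 / 560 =2.65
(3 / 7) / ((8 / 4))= 3 / 14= 0.21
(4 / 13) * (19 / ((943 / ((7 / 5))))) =532 / 61295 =0.01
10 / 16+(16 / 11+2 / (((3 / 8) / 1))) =1957 / 264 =7.41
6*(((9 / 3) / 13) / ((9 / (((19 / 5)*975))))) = 570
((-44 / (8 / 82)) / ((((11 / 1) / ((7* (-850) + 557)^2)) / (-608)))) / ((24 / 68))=6162645729712 / 3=2054215243237.33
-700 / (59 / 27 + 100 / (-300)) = -378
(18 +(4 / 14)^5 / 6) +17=35.00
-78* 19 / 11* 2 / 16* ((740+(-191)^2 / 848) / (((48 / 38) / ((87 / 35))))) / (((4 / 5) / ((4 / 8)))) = -271105632291 / 16715776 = -16218.55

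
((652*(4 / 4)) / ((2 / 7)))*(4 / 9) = 9128 / 9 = 1014.22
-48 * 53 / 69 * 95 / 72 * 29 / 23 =-292030 / 4761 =-61.34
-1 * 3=-3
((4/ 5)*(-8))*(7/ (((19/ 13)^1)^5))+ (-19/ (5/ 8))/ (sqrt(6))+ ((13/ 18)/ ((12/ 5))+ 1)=-76*sqrt(6)/ 15 - 14485721417/ 2674186920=-17.83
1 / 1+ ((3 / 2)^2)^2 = 97 / 16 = 6.06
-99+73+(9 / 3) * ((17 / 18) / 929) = -144907 / 5574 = -26.00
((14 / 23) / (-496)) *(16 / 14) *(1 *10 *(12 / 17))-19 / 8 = -231259 / 96968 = -2.38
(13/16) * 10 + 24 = 257/8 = 32.12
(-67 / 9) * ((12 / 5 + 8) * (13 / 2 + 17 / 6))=-97552 / 135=-722.61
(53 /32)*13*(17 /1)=11713 /32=366.03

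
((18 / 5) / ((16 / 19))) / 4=171 / 160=1.07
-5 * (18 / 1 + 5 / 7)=-655 / 7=-93.57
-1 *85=-85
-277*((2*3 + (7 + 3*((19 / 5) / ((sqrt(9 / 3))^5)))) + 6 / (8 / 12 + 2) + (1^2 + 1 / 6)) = -54569 / 12 - 5263*sqrt(3) / 45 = -4749.99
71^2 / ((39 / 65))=25205 / 3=8401.67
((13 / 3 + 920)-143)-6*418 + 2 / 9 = -15538 / 9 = -1726.44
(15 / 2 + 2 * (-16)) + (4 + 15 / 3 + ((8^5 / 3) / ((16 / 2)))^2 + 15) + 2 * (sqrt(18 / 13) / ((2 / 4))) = 12 * sqrt(26) / 13 + 33554423 / 18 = 1864139.32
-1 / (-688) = 1 / 688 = 0.00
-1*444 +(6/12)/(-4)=-444.12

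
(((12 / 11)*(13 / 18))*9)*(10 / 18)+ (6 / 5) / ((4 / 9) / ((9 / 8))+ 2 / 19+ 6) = 3403661 / 825330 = 4.12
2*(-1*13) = -26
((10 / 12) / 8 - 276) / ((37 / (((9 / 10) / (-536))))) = 39729 / 3173120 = 0.01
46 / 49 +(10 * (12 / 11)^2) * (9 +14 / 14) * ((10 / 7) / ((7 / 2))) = 41938 / 847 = 49.51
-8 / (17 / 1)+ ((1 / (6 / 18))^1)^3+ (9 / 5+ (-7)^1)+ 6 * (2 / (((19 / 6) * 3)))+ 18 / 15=23.79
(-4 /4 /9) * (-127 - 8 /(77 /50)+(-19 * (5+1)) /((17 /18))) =36783 /1309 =28.10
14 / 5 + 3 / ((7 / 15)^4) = 792989 / 12005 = 66.05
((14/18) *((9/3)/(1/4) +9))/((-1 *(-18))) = 49/54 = 0.91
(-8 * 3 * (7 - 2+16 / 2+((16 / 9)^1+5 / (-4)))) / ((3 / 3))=-974 / 3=-324.67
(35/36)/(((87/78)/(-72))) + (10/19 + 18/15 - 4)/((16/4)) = -174466/2755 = -63.33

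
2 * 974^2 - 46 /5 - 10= 9486664 /5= 1897332.80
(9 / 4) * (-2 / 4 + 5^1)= 81 / 8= 10.12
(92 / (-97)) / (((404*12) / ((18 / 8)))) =-69 / 156752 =-0.00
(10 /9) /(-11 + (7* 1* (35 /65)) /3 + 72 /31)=-2015 /13458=-0.15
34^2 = 1156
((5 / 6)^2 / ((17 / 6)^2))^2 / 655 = 125 / 10941251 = 0.00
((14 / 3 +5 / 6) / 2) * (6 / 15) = 11 / 10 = 1.10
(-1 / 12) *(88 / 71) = -22 / 213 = -0.10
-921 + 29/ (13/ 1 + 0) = -11944/ 13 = -918.77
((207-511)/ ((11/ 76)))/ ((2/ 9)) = -103968/ 11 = -9451.64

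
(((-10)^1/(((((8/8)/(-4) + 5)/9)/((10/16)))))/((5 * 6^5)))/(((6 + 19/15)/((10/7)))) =-125/2087568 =-0.00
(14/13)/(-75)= -14/975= -0.01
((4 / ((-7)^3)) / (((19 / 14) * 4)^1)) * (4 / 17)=-8 / 15827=-0.00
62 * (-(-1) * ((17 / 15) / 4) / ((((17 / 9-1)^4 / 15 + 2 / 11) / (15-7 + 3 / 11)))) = 314645877 / 483772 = 650.40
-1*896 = -896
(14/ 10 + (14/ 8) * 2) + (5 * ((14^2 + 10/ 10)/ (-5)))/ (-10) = 24.60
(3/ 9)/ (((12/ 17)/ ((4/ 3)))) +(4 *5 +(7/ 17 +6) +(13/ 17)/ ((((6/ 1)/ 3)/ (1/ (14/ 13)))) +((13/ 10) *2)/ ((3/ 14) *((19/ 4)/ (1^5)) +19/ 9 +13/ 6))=281351027/ 10088820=27.89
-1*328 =-328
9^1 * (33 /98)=297 /98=3.03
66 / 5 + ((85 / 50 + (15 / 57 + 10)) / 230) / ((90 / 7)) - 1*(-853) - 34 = 3273058511 / 3933000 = 832.20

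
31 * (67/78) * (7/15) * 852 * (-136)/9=-280777168/1755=-159986.99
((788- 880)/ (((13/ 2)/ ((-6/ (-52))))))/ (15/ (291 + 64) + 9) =-3266/ 18083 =-0.18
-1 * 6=-6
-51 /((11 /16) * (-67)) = 1.11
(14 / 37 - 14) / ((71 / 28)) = -14112 / 2627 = -5.37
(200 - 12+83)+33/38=271.87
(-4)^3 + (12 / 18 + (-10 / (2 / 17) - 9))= -472 / 3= -157.33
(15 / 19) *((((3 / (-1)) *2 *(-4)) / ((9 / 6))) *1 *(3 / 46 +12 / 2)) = 33480 / 437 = 76.61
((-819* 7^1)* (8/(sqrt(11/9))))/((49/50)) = -140400* sqrt(11)/11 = -42332.19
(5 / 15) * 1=0.33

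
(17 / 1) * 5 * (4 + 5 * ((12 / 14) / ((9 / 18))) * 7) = 5440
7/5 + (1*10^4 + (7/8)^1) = 400091/40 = 10002.28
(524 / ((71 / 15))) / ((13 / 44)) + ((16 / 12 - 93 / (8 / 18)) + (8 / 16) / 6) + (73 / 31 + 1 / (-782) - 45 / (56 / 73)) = 207783508187 / 1879530744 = 110.55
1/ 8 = 0.12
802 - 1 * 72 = 730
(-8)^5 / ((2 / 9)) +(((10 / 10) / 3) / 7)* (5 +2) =-442367 / 3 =-147455.67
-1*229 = -229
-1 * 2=-2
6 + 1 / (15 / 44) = 134 / 15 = 8.93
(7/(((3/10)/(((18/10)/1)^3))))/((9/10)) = 756/5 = 151.20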